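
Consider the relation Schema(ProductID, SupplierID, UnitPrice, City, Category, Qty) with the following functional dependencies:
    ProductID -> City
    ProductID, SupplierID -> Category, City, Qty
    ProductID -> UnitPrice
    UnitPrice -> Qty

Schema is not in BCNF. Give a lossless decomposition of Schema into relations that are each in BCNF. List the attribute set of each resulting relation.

Candidate key of the original relation: {ProductID, SupplierID}.
In {Category, City, ProductID, Qty, SupplierID, UnitPrice}, {ProductID} is not a superkey ({ProductID}⁺ restricted to this set is {City, ProductID, Qty, UnitPrice}), so split on ProductID -> City, Qty, UnitPrice into {City, ProductID, Qty, UnitPrice} and {Category, ProductID, SupplierID}.
In {City, ProductID, Qty, UnitPrice}, {UnitPrice} is not a superkey ({UnitPrice}⁺ restricted to this set is {Qty, UnitPrice}), so split on UnitPrice -> Qty into {Qty, UnitPrice} and {City, ProductID, UnitPrice}.
{Qty, UnitPrice} has no BCNF violation.
{City, ProductID, UnitPrice} has no BCNF violation.
{Category, ProductID, SupplierID} has no BCNF violation.

{Category, ProductID, SupplierID}; {City, ProductID, UnitPrice}; {Qty, UnitPrice}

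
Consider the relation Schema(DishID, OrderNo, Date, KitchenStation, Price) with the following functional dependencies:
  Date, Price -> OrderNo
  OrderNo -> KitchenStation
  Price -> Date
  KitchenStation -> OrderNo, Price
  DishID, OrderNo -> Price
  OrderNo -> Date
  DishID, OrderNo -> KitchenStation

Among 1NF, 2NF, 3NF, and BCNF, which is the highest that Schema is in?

Candidate keys: {DishID, KitchenStation}, {DishID, OrderNo}, {DishID, Price}. Prime attributes: {DishID, KitchenStation, OrderNo, Price}.
For Date, Price -> OrderNo we have {Date, Price}⁺ = {Date, KitchenStation, OrderNo, Price}; {Date, Price} is not a superkey, so BCNF fails.
Because {Date} is non-prime and the left side of Price -> Date is not a superkey, the relation is not in 3NF.
Since {KitchenStation} ⊂ {DishID, KitchenStation} and {KitchenStation}⁺ ⊇ {Date} with {Date} non-prime, there is a partial dependency; 2NF fails.

1NF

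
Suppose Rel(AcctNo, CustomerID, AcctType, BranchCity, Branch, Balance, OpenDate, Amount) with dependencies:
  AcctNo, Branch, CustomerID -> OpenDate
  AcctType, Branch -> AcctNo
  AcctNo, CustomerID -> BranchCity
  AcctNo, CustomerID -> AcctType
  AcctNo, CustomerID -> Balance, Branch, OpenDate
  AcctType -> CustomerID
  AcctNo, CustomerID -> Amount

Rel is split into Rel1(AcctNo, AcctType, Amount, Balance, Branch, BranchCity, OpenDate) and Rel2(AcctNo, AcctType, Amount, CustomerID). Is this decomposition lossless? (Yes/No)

Yes

The shared attributes are {AcctNo, AcctType, Amount} and {AcctNo, AcctType, Amount}⁺ = {AcctNo, AcctType, Amount, Balance, Branch, BranchCity, CustomerID, OpenDate}.
Rel1 is contained in that closure, so Rel1 ∩ Rel2 -> Rel1 holds and the join is lossless.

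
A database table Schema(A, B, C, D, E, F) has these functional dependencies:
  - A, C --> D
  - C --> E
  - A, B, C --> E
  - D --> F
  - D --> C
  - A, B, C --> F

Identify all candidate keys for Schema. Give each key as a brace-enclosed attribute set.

Attributes never on any right-hand side: {A, B} — every candidate key must contain all of them.
Closure of {A, B, C} is {A, B, C, D, E, F}, the whole schema; {A, B, C} is a candidate key.
Closure of {A, B, D} is {A, B, C, D, E, F}, the whole schema; {A, B, D} is a candidate key.
These are minimal and exhaustive — every other superkey contains one of them.

{A, B, C}, {A, B, D}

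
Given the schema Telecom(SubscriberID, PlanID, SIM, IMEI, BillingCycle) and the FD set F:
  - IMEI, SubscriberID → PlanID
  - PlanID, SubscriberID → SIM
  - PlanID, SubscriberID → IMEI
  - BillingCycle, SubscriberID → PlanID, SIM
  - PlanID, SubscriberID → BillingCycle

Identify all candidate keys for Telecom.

{SubscriberID} never appears on the right of any FD, so every key must include it.
Closure of {BillingCycle, SubscriberID} is {BillingCycle, IMEI, PlanID, SIM, SubscriberID}, the whole schema; {BillingCycle, SubscriberID} is a candidate key.
Closure of {IMEI, SubscriberID} is {BillingCycle, IMEI, PlanID, SIM, SubscriberID}, the whole schema; {IMEI, SubscriberID} is a candidate key.
Closure of {PlanID, SubscriberID} is {BillingCycle, IMEI, PlanID, SIM, SubscriberID}, the whole schema; {PlanID, SubscriberID} is a candidate key.
Any other superkey properly contains one of these, so there are no further candidate keys.

{BillingCycle, SubscriberID}, {IMEI, SubscriberID}, {PlanID, SubscriberID}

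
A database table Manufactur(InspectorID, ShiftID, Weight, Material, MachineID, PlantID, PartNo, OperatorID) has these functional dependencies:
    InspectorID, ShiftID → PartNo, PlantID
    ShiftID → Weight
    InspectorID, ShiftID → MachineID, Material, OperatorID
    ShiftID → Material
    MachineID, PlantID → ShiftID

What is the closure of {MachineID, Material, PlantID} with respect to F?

Start with {MachineID, Material, PlantID}.
MachineID, PlantID → ShiftID applies; add {ShiftID} → now {MachineID, Material, PlantID, ShiftID}.
ShiftID → Weight applies; add {Weight} → now {MachineID, Material, PlantID, ShiftID, Weight}.
No further FD applies.

{MachineID, Material, PlantID, ShiftID, Weight}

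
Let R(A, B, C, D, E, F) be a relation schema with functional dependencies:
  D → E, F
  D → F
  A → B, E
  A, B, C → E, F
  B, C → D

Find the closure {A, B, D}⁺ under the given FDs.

{A, B, D, E, F}

Start with {A, B, D}.
D → E, F applies; add {E, F} → now {A, B, D, E, F}.
No further FD applies.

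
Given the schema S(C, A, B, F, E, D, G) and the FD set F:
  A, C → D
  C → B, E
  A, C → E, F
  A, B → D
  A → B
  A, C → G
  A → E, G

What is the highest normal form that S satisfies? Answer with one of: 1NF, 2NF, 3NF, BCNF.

1NF

Candidate key: {A, C}. Prime attributes: {A, C}.
For C → B, E we have {C}⁺ = {B, C, E}; {C} is not a superkey, so BCNF fails.
Because {B, E} are non-prime and the left side of C → B, E is not a superkey, the relation is not in 3NF.
Since {A} ⊂ {A, C} and {A}⁺ ⊇ {B, D, E, G} with {B, D, E, G} non-prime, there is a partial dependency; 2NF fails.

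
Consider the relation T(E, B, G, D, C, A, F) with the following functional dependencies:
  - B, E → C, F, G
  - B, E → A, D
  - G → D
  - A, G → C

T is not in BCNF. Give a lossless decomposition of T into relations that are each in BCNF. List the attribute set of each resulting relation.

Candidate key of the original relation: {B, E}.
{A, B, C, D, E, F, G}: {G} determines {D, G} here but is not a superkey — split on G → D, giving {D, G} and {A, B, C, E, F, G}.
{D, G} is in BCNF.
{A, B, C, E, F, G}: {A, G} determines {A, C, G} here but is not a superkey — split on A, G → C, giving {A, C, G} and {A, B, E, F, G}.
{A, C, G} is in BCNF.
{A, B, E, F, G} is in BCNF.

{A, B, E, F, G}; {A, C, G}; {D, G}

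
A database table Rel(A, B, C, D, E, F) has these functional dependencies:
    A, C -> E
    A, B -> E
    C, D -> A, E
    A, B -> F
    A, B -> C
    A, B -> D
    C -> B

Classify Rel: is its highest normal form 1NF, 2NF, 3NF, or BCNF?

3NF

Candidate keys: {A, B}, {A, C}, {C, D}. Prime attributes: {A, B, C, D}.
C -> B breaks BCNF: {C}⁺ = {B, C}, so {C} is not a superkey.
But every attribute on its right side ({B}) is prime, and the same holds for every other non-superkey FD, so 3NF still holds.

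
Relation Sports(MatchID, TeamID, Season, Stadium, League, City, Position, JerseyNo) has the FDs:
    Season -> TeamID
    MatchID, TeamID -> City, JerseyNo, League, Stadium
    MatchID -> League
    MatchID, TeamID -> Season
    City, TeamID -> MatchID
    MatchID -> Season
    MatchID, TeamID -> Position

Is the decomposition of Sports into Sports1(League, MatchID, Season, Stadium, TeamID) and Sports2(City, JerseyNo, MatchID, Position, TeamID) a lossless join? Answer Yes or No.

Yes

Common attributes: {MatchID, TeamID}; their closure is {City, JerseyNo, League, MatchID, Position, Season, Stadium, TeamID}.
Sports1 is contained in that closure, so Sports1 ∩ Sports2 -> Sports1 holds and the join is lossless.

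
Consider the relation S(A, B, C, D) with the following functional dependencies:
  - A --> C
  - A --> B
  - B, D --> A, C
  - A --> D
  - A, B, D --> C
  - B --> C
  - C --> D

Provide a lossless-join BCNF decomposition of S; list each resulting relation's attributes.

{A, B, C}; {C, D}

Candidate keys of the original relation: {A}, {B}.
In {A, B, C, D}, {C} is not a superkey ({C}⁺ restricted to this set is {C, D}), so split on C --> D into {C, D} and {A, B, C}.
{C, D}: every determinant is a superkey — BCNF.
{A, B, C}: every determinant is a superkey — BCNF.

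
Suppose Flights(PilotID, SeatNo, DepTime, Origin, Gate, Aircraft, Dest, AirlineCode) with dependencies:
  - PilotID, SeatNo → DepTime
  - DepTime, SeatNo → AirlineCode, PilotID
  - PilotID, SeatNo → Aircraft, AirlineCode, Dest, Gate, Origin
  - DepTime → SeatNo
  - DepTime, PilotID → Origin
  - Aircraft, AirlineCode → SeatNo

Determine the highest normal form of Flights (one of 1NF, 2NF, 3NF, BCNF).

3NF

Candidate keys: {Aircraft, AirlineCode, PilotID}, {DepTime}, {PilotID, SeatNo}. Prime attributes: {Aircraft, AirlineCode, DepTime, PilotID, SeatNo}.
Aircraft, AirlineCode → SeatNo breaks BCNF: {Aircraft, AirlineCode}⁺ = {Aircraft, AirlineCode, SeatNo}, so {Aircraft, AirlineCode} is not a superkey.
Its right-hand attributes {SeatNo} are all prime, as are those of every other non-superkey FD — the relation is in 3NF.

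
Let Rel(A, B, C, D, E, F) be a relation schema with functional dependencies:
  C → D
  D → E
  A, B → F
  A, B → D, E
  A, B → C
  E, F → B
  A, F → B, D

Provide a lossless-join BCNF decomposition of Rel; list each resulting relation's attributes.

Candidate keys of the original relation: {A, B}, {A, F}.
In {A, B, C, D, E, F}, {C} is not a superkey ({C}⁺ restricted to this set is {C, D, E}), so split on C → D, E into {C, D, E} and {A, B, C, F}.
In {C, D, E}, {D} is not a superkey ({D}⁺ restricted to this set is {D, E}), so split on D → E into {D, E} and {C, D}.
{D, E}: every determinant is a superkey — BCNF.
{C, D}: every determinant is a superkey — BCNF.
In {A, B, C, F}, {C, F} is not a superkey ({C, F}⁺ restricted to this set is {B, C, F}), so split on C, F → B into {B, C, F} and {A, C, F}.
{B, C, F}: every determinant is a superkey — BCNF.
{A, C, F}: every determinant is a superkey — BCNF.

{A, C, F}; {B, C, F}; {C, D}; {D, E}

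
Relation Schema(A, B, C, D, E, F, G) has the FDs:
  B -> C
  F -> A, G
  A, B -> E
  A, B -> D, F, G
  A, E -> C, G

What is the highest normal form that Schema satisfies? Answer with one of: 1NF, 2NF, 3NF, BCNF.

Candidate keys: {A, B}, {B, F}. Prime attributes: {A, B, F}.
B -> C breaks BCNF: {B}⁺ = {B, C}, so {B} is not a superkey.
B -> C determines the non-prime attribute {C} from a non-superkey — 3NF is violated.
{B} is a proper subset of the key {A, B}, and {B}⁺ contains the non-prime attribute {C} — a partial dependency, so 2NF is violated.

1NF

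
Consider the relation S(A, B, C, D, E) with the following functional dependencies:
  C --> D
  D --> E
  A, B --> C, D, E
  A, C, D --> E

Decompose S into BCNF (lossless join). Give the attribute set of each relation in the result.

Candidate key of the original relation: {A, B}.
In {A, B, C, D, E}, {C} is not a superkey ({C}⁺ restricted to this set is {C, D, E}), so split on C --> D, E into {C, D, E} and {A, B, C}.
In {C, D, E}, {D} is not a superkey ({D}⁺ restricted to this set is {D, E}), so split on D --> E into {D, E} and {C, D}.
{D, E} has no BCNF violation.
{C, D} has no BCNF violation.
{A, B, C} has no BCNF violation.

{A, B, C}; {C, D}; {D, E}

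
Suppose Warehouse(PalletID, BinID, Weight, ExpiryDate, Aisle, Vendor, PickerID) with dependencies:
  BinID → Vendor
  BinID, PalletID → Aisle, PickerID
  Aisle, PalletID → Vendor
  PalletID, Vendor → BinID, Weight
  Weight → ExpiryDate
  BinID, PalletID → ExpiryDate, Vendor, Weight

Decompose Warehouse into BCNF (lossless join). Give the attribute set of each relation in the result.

Candidate keys of the original relation: {Aisle, PalletID}, {BinID, PalletID}, {PalletID, Vendor}.
In {Aisle, BinID, ExpiryDate, PalletID, PickerID, Vendor, Weight}, {BinID} is not a superkey ({BinID}⁺ restricted to this set is {BinID, Vendor}), so split on BinID → Vendor into {BinID, Vendor} and {Aisle, BinID, ExpiryDate, PalletID, PickerID, Weight}.
{BinID, Vendor}: every determinant is a superkey — BCNF.
In {Aisle, BinID, ExpiryDate, PalletID, PickerID, Weight}, {Weight} is not a superkey ({Weight}⁺ restricted to this set is {ExpiryDate, Weight}), so split on Weight → ExpiryDate into {ExpiryDate, Weight} and {Aisle, BinID, PalletID, PickerID, Weight}.
{ExpiryDate, Weight}: every determinant is a superkey — BCNF.
{Aisle, BinID, PalletID, PickerID, Weight}: every determinant is a superkey — BCNF.

{Aisle, BinID, PalletID, PickerID, Weight}; {BinID, Vendor}; {ExpiryDate, Weight}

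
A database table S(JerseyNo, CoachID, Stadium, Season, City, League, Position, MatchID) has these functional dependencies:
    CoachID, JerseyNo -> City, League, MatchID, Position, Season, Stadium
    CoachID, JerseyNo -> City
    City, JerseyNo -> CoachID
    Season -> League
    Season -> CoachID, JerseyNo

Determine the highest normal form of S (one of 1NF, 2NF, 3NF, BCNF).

BCNF

Candidate keys: {City, JerseyNo}, {CoachID, JerseyNo}, {Season}. Prime attributes: {City, CoachID, JerseyNo, Season}.
Every FD has a superkey on the left, so the relation is in BCNF.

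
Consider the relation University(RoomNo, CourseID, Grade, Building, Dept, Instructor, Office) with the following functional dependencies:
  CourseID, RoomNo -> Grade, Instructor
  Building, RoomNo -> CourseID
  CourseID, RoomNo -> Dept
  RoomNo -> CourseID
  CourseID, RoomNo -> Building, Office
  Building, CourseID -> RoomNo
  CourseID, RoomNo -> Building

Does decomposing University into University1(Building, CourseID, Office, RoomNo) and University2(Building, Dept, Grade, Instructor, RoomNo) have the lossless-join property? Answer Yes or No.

The shared attributes are {Building, RoomNo} and {Building, RoomNo}⁺ = {Building, CourseID, Dept, Grade, Instructor, Office, RoomNo}.
University1 is contained in that closure, so University1 ∩ University2 -> University1 holds and the join is lossless.

Yes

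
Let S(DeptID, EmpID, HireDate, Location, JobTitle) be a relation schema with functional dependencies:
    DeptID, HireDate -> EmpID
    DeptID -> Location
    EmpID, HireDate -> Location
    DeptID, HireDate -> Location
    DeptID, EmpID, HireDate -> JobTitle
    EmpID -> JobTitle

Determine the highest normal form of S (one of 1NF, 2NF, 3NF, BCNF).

1NF

Candidate key: {DeptID, HireDate}. Prime attributes: {DeptID, HireDate}.
For DeptID -> Location we have {DeptID}⁺ = {DeptID, Location}; {DeptID} is not a superkey, so BCNF fails.
DeptID -> Location has non-prime {Location} on the right and a non-superkey on the left, so 3NF fails.
{DeptID} is a proper subset of the key {DeptID, HireDate}, and {DeptID}⁺ contains the non-prime attribute {Location} — a partial dependency, so 2NF is violated.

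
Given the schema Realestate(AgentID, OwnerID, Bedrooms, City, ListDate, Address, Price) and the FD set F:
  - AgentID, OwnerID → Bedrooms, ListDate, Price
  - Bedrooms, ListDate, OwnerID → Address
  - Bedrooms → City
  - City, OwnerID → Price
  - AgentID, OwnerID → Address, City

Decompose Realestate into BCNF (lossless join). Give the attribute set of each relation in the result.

Candidate key of the original relation: {AgentID, OwnerID}.
In {Address, AgentID, Bedrooms, City, ListDate, OwnerID, Price}, {Bedrooms, ListDate, OwnerID} is not a superkey ({Bedrooms, ListDate, OwnerID}⁺ restricted to this set is {Address, Bedrooms, City, ListDate, OwnerID, Price}), so split on Bedrooms, ListDate, OwnerID → Address, City, Price into {Address, Bedrooms, City, ListDate, OwnerID, Price} and {AgentID, Bedrooms, ListDate, OwnerID}.
In {Address, Bedrooms, City, ListDate, OwnerID, Price}, {Bedrooms} is not a superkey ({Bedrooms}⁺ restricted to this set is {Bedrooms, City}), so split on Bedrooms → City into {Bedrooms, City} and {Address, Bedrooms, ListDate, OwnerID, Price}.
{Bedrooms, City} has no BCNF violation.
In {Address, Bedrooms, ListDate, OwnerID, Price}, {Bedrooms, OwnerID} is not a superkey ({Bedrooms, OwnerID}⁺ restricted to this set is {Bedrooms, OwnerID, Price}), so split on Bedrooms, OwnerID → Price into {Bedrooms, OwnerID, Price} and {Address, Bedrooms, ListDate, OwnerID}.
{Bedrooms, OwnerID, Price} has no BCNF violation.
{Address, Bedrooms, ListDate, OwnerID} has no BCNF violation.
{AgentID, Bedrooms, ListDate, OwnerID} has no BCNF violation.

{Address, Bedrooms, ListDate, OwnerID}; {AgentID, Bedrooms, ListDate, OwnerID}; {Bedrooms, City}; {Bedrooms, OwnerID, Price}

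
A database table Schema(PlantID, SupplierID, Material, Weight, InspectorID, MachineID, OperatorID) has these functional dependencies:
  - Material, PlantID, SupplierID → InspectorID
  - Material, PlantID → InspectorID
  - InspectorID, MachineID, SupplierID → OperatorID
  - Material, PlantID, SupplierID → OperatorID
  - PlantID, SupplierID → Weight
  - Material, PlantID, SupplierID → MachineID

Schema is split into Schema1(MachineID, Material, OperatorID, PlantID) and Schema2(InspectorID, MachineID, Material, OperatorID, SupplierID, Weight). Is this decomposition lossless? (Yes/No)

No

Common attributes: {MachineID, Material, OperatorID}; their closure is {MachineID, Material, OperatorID}.
The closure covers neither Schema1 nor Schema2 entirely; the join is not lossless.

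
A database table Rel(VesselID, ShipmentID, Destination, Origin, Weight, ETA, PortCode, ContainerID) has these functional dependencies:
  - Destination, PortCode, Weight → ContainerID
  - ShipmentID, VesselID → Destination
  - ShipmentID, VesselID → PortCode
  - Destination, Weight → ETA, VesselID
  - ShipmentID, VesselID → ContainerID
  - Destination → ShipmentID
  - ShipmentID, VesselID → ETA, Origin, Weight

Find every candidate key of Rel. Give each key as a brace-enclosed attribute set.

{Destination, VesselID}, {Destination, Weight}, {ShipmentID, VesselID}

{Destination, VesselID}⁺ = {ContainerID, Destination, ETA, Origin, PortCode, ShipmentID, VesselID, Weight} — all of the relation — so {Destination, VesselID} is a candidate key.
{Destination, Weight}⁺ = {ContainerID, Destination, ETA, Origin, PortCode, ShipmentID, VesselID, Weight} — all of the relation — so {Destination, Weight} is a candidate key.
{ShipmentID, VesselID}⁺ = {ContainerID, Destination, ETA, Origin, PortCode, ShipmentID, VesselID, Weight} — all of the relation — so {ShipmentID, VesselID} is a candidate key.
Any other superkey properly contains one of these, so there are no further candidate keys.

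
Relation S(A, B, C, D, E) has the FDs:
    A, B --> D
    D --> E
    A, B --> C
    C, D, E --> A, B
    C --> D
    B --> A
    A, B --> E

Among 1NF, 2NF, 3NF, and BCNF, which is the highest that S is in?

Candidate keys: {B}, {C}. Prime attributes: {B, C}.
D --> E: {D}⁺ = {D, E}, which is not all of the attributes, so the left side is not a superkey — BCNF is violated.
D --> E has non-prime {E} on the right and a non-superkey on the left, so 3NF fails.
All keys have size 1, which rules out partial dependencies — 2NF is satisfied.

2NF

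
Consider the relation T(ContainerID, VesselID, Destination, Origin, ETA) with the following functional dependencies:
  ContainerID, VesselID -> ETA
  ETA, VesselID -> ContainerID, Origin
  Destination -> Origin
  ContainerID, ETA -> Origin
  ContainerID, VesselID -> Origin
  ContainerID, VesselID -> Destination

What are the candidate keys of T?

No FD produces {VesselID}, so it must be in every candidate key.
{ContainerID, VesselID}⁺ = {ContainerID, Destination, ETA, Origin, VesselID}, which is every attribute, so {ContainerID, VesselID} is a candidate key.
{ETA, VesselID}⁺ = {ContainerID, Destination, ETA, Origin, VesselID}, which is every attribute, so {ETA, VesselID} is a candidate key.
Any other superkey properly contains one of these, so there are no further candidate keys.

{ContainerID, VesselID}, {ETA, VesselID}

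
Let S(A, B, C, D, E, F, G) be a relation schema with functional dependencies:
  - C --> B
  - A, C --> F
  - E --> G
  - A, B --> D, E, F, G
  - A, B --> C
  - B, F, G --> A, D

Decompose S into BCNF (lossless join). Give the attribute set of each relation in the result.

Candidate keys of the original relation: {A, B}, {A, C}, {B, E, F}, {B, F, G}, {C, E, F}, {C, F, G}.
In {A, B, C, D, E, F, G}, {C} is not a superkey ({C}⁺ restricted to this set is {B, C}), so split on C --> B into {B, C} and {A, C, D, E, F, G}.
{B, C} has no BCNF violation.
In {A, C, D, E, F, G}, {E} is not a superkey ({E}⁺ restricted to this set is {E, G}), so split on E --> G into {E, G} and {A, C, D, E, F}.
{E, G} has no BCNF violation.
{A, C, D, E, F} has no BCNF violation.

{A, C, D, E, F}; {B, C}; {E, G}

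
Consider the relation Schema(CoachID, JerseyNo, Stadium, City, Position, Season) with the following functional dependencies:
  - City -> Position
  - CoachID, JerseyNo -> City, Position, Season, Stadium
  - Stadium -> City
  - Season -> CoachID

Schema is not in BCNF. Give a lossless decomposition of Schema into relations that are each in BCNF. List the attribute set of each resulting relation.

{City, Position}; {City, Stadium}; {CoachID, Season}; {JerseyNo, Season, Stadium}

Candidate keys of the original relation: {CoachID, JerseyNo}, {JerseyNo, Season}.
Within {City, CoachID, JerseyNo, Position, Season, Stadium}: {City}⁺ ∩ {City, CoachID, JerseyNo, Position, Season, Stadium} = {City, Position}, not the whole set, so City -> Position violates BCNF; decompose into {City, Position} and {City, CoachID, JerseyNo, Season, Stadium}.
{City, Position} is in BCNF.
Within {City, CoachID, JerseyNo, Season, Stadium}: {Stadium}⁺ ∩ {City, CoachID, JerseyNo, Season, Stadium} = {City, Stadium}, not the whole set, so Stadium -> City violates BCNF; decompose into {City, Stadium} and {CoachID, JerseyNo, Season, Stadium}.
{City, Stadium} is in BCNF.
Within {CoachID, JerseyNo, Season, Stadium}: {Season}⁺ ∩ {CoachID, JerseyNo, Season, Stadium} = {CoachID, Season}, not the whole set, so Season -> CoachID violates BCNF; decompose into {CoachID, Season} and {JerseyNo, Season, Stadium}.
{CoachID, Season} is in BCNF.
{JerseyNo, Season, Stadium} is in BCNF.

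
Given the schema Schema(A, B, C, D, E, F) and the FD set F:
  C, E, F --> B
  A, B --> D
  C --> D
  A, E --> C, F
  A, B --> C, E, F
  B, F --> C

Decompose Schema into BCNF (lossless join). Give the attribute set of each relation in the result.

Candidate keys of the original relation: {A, B}, {A, E}.
Within {A, B, C, D, E, F}: {C, E, F}⁺ ∩ {A, B, C, D, E, F} = {B, C, D, E, F}, not the whole set, so C, E, F --> B, D violates BCNF; decompose into {B, C, D, E, F} and {A, C, E, F}.
Within {B, C, D, E, F}: {C}⁺ ∩ {B, C, D, E, F} = {C, D}, not the whole set, so C --> D violates BCNF; decompose into {C, D} and {B, C, E, F}.
{C, D}: every determinant is a superkey — BCNF.
Within {B, C, E, F}: {B, F}⁺ ∩ {B, C, E, F} = {B, C, F}, not the whole set, so B, F --> C violates BCNF; decompose into {B, C, F} and {B, E, F}.
{B, C, F}: every determinant is a superkey — BCNF.
{B, E, F}: every determinant is a superkey — BCNF.
{A, C, E, F}: every determinant is a superkey — BCNF.

{A, C, E, F}; {B, C, F}; {B, E, F}; {C, D}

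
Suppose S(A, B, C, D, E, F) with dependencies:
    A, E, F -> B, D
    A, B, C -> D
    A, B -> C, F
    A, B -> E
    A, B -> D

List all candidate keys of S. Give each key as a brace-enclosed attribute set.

No FD produces {A}, so it must be in every candidate key.
Closure of {A, B} is {A, B, C, D, E, F}, the whole schema; {A, B} is a candidate key.
Closure of {A, E, F} is {A, B, C, D, E, F}, the whole schema; {A, E, F} is a candidate key.
These are minimal and exhaustive — every other superkey contains one of them.

{A, B}, {A, E, F}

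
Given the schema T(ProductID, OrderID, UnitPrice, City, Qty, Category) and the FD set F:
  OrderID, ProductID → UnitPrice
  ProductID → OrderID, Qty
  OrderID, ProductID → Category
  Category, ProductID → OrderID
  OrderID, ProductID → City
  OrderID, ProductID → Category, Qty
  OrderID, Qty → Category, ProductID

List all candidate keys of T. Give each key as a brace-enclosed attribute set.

{OrderID, Qty}, {ProductID}

{ProductID}⁺ = {Category, City, OrderID, ProductID, Qty, UnitPrice} — all of the relation — so {ProductID} is a candidate key.
{OrderID, Qty}⁺ = {Category, City, OrderID, ProductID, Qty, UnitPrice} — all of the relation — so {OrderID, Qty} is a candidate key.
These are minimal and exhaustive — every other superkey contains one of them.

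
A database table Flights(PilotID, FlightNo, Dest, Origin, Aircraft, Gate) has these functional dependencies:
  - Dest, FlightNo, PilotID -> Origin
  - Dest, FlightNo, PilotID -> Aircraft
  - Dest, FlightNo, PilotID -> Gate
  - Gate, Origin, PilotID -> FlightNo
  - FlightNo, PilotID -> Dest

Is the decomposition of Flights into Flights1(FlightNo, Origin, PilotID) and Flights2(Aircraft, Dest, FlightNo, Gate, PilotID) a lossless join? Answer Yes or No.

Common attributes: {FlightNo, PilotID}; their closure is {Aircraft, Dest, FlightNo, Gate, Origin, PilotID}.
This includes all of Flights1, so the common attributes are a superkey of Flights1 — the join is lossless.

Yes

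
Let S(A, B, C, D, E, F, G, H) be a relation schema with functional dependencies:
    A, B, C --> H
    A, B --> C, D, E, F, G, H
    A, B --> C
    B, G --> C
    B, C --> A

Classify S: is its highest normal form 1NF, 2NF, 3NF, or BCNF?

BCNF

Candidate keys: {A, B}, {B, C}, {B, G}. Prime attributes: {A, B, C, G}.
Every FD has a superkey on the left, so the relation is in BCNF.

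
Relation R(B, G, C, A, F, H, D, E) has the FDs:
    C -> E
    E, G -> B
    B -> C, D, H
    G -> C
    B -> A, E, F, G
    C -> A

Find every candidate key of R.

{B}, {G}

Closure of {B} is {A, B, C, D, E, F, G, H}, the whole schema; {B} is a candidate key.
Closure of {G} is {A, B, C, D, E, F, G, H}, the whole schema; {G} is a candidate key.
Any other superkey properly contains one of these, so there are no further candidate keys.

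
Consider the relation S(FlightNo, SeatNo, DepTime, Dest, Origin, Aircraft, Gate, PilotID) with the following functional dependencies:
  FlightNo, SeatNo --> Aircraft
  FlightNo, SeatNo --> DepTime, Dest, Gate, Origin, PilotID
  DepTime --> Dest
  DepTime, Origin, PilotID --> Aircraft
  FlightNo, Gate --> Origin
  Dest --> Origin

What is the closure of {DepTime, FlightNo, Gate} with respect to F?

Start with {DepTime, FlightNo, Gate}.
DepTime --> Dest applies; add {Dest} → now {DepTime, Dest, FlightNo, Gate}.
FlightNo, Gate --> Origin applies; add {Origin} → now {DepTime, Dest, FlightNo, Gate, Origin}.
No further FD applies.

{DepTime, Dest, FlightNo, Gate, Origin}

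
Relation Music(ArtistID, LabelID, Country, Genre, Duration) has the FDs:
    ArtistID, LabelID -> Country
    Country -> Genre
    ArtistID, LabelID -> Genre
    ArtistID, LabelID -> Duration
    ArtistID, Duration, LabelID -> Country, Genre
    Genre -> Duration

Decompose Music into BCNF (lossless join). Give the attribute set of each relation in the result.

Candidate key of the original relation: {ArtistID, LabelID}.
In {ArtistID, Country, Duration, Genre, LabelID}, {Country} is not a superkey ({Country}⁺ restricted to this set is {Country, Duration, Genre}), so split on Country -> Duration, Genre into {Country, Duration, Genre} and {ArtistID, Country, LabelID}.
In {Country, Duration, Genre}, {Genre} is not a superkey ({Genre}⁺ restricted to this set is {Duration, Genre}), so split on Genre -> Duration into {Duration, Genre} and {Country, Genre}.
{Duration, Genre}: every determinant is a superkey — BCNF.
{Country, Genre}: every determinant is a superkey — BCNF.
{ArtistID, Country, LabelID}: every determinant is a superkey — BCNF.

{ArtistID, Country, LabelID}; {Country, Genre}; {Duration, Genre}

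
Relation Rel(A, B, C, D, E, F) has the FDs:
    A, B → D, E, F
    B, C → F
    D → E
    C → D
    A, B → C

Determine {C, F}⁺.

Start with {C, F}.
C → D applies; add {D} → now {C, D, F}.
D → E applies; add {E} → now {C, D, E, F}.
No further FD applies.

{C, D, E, F}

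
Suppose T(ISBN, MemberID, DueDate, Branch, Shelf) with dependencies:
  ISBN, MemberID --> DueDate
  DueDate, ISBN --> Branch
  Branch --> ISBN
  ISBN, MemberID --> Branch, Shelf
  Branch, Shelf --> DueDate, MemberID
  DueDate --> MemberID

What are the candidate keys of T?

{Branch, DueDate}⁺ = {Branch, DueDate, ISBN, MemberID, Shelf}, which is every attribute, so {Branch, DueDate} is a candidate key.
{Branch, MemberID}⁺ = {Branch, DueDate, ISBN, MemberID, Shelf}, which is every attribute, so {Branch, MemberID} is a candidate key.
{Branch, Shelf}⁺ = {Branch, DueDate, ISBN, MemberID, Shelf}, which is every attribute, so {Branch, Shelf} is a candidate key.
{DueDate, ISBN}⁺ = {Branch, DueDate, ISBN, MemberID, Shelf}, which is every attribute, so {DueDate, ISBN} is a candidate key.
{ISBN, MemberID}⁺ = {Branch, DueDate, ISBN, MemberID, Shelf}, which is every attribute, so {ISBN, MemberID} is a candidate key.
These are minimal and exhaustive — every other superkey contains one of them.

{Branch, DueDate}, {Branch, MemberID}, {Branch, Shelf}, {DueDate, ISBN}, {ISBN, MemberID}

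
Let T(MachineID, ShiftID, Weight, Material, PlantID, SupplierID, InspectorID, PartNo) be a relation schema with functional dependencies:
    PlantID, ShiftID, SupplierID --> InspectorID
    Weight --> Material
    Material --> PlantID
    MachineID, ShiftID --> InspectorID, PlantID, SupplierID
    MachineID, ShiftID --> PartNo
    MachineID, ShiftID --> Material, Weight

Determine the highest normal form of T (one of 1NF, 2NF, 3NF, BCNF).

Candidate key: {MachineID, ShiftID}. Prime attributes: {MachineID, ShiftID}.
For PlantID, ShiftID, SupplierID --> InspectorID we have {PlantID, ShiftID, SupplierID}⁺ = {InspectorID, PlantID, ShiftID, SupplierID}; {PlantID, ShiftID, SupplierID} is not a superkey, so BCNF fails.
PlantID, ShiftID, SupplierID --> InspectorID has non-prime {InspectorID} on the right and a non-superkey on the left, so 3NF fails.
No proper subset of a key has a non-prime attribute in its closure, so there is no partial dependency; 2NF holds.

2NF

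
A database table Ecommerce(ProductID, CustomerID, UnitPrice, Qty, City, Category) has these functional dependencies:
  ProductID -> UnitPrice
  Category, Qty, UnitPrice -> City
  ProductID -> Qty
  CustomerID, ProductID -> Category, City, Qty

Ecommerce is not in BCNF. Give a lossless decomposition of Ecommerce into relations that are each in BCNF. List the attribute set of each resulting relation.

Candidate key of the original relation: {CustomerID, ProductID}.
{Category, City, CustomerID, ProductID, Qty, UnitPrice}: {ProductID} determines {ProductID, Qty, UnitPrice} here but is not a superkey — split on ProductID -> Qty, UnitPrice, giving {ProductID, Qty, UnitPrice} and {Category, City, CustomerID, ProductID}.
{ProductID, Qty, UnitPrice}: every determinant is a superkey — BCNF.
{Category, City, CustomerID, ProductID}: {Category, ProductID} determines {Category, City, ProductID} here but is not a superkey — split on Category, ProductID -> City, giving {Category, City, ProductID} and {Category, CustomerID, ProductID}.
{Category, City, ProductID}: every determinant is a superkey — BCNF.
{Category, CustomerID, ProductID}: every determinant is a superkey — BCNF.

{Category, City, ProductID}; {Category, CustomerID, ProductID}; {ProductID, Qty, UnitPrice}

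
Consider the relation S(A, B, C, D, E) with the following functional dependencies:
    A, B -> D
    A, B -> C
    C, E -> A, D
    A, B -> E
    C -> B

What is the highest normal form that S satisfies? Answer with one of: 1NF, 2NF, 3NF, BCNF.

3NF

Candidate keys: {A, B}, {A, C}, {C, E}. Prime attributes: {A, B, C, E}.
For C -> B we have {C}⁺ = {B, C}; {C} is not a superkey, so BCNF fails.
Since {B} ⊆ prime attributes and every other non-superkey FD also has a prime right side, the schema is in 3NF.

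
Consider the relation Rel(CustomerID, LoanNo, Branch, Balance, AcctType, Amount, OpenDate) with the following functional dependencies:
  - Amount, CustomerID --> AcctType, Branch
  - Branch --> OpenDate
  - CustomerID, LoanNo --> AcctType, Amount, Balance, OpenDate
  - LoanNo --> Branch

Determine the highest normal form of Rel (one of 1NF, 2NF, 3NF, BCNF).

1NF

Candidate key: {CustomerID, LoanNo}. Prime attributes: {CustomerID, LoanNo}.
Amount, CustomerID --> AcctType, Branch: {Amount, CustomerID}⁺ = {AcctType, Amount, Branch, CustomerID, OpenDate}, which is not all of the attributes, so the left side is not a superkey — BCNF is violated.
Because {AcctType, Branch} are non-prime and the left side of Amount, CustomerID --> AcctType, Branch is not a superkey, the relation is not in 3NF.
Since {LoanNo} ⊂ {CustomerID, LoanNo} and {LoanNo}⁺ ⊇ {Branch, OpenDate} with {Branch, OpenDate} non-prime, there is a partial dependency; 2NF fails.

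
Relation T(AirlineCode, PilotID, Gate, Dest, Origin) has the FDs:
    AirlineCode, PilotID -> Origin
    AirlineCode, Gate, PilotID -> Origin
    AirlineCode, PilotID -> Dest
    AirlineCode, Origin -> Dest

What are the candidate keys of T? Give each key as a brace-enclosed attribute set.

No FD produces {AirlineCode, Gate, PilotID}, so they must be in every candidate key.
{AirlineCode, Gate, PilotID}⁺ = {AirlineCode, Dest, Gate, Origin, PilotID}, which is every attribute, so {AirlineCode, Gate, PilotID} is a candidate key.
No other minimal set has full closure, so this is the only candidate key.

{AirlineCode, Gate, PilotID}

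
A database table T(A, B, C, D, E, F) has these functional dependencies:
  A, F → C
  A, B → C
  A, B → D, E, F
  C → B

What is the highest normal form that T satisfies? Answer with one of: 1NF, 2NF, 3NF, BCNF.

Candidate keys: {A, B}, {A, C}, {A, F}. Prime attributes: {A, B, C, F}.
For C → B we have {C}⁺ = {B, C}; {C} is not a superkey, so BCNF fails.
Its right-hand attributes {B} are all prime, as are those of every other non-superkey FD — the relation is in 3NF.

3NF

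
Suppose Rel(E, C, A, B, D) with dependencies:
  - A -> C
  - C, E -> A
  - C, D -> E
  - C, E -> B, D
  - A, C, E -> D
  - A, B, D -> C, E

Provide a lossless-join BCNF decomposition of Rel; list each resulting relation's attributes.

Candidate keys of the original relation: {A, D}, {A, E}, {C, D}, {C, E}.
In {A, B, C, D, E}, {A} is not a superkey ({A}⁺ restricted to this set is {A, C}), so split on A -> C into {A, C} and {A, B, D, E}.
{A, C} is in BCNF.
{A, B, D, E} is in BCNF.

{A, B, D, E}; {A, C}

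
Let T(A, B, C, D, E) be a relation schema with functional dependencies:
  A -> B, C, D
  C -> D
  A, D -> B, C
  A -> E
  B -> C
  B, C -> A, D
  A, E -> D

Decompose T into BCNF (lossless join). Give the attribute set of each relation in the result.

{A, B, C, E}; {C, D}

Candidate keys of the original relation: {A}, {B}.
In {A, B, C, D, E}, {C} is not a superkey ({C}⁺ restricted to this set is {C, D}), so split on C -> D into {C, D} and {A, B, C, E}.
{C, D} is in BCNF.
{A, B, C, E} is in BCNF.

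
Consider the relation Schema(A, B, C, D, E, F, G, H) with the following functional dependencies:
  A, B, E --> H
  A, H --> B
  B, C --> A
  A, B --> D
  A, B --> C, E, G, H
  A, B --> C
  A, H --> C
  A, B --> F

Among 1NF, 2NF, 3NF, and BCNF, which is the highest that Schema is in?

BCNF

Candidate keys: {A, B}, {A, H}, {B, C}. Prime attributes: {A, B, C, H}.
Every FD has a superkey on the left, so the relation is in BCNF.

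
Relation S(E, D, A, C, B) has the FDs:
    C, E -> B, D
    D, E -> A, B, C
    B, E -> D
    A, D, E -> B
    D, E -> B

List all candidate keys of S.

{E} never appears on the right of any FD, so every key must include it.
Closure of {B, E} is {A, B, C, D, E}, the whole schema; {B, E} is a candidate key.
Closure of {C, E} is {A, B, C, D, E}, the whole schema; {C, E} is a candidate key.
Closure of {D, E} is {A, B, C, D, E}, the whole schema; {D, E} is a candidate key.
These are minimal and exhaustive — every other superkey contains one of them.

{B, E}, {C, E}, {D, E}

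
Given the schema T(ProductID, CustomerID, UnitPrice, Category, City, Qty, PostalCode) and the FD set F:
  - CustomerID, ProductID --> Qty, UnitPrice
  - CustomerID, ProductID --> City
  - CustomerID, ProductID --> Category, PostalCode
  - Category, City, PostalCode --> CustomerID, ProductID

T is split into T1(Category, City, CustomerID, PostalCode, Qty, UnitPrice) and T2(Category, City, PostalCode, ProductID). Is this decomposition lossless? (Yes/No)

Common attributes: {Category, City, PostalCode}; their closure is {Category, City, CustomerID, PostalCode, ProductID, Qty, UnitPrice}.
Since T1 ⊆ {Category, City, CustomerID, PostalCode, ProductID, Qty, UnitPrice}, the intersection is a superkey of T1; the decomposition is lossless.

Yes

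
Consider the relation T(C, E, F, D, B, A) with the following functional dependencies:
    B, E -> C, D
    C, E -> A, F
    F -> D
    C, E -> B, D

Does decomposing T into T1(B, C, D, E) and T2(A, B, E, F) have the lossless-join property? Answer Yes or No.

Yes

Common attributes: {B, E}; their closure is {A, B, C, D, E, F}.
This includes all of T1, so the common attributes are a superkey of T1 — the join is lossless.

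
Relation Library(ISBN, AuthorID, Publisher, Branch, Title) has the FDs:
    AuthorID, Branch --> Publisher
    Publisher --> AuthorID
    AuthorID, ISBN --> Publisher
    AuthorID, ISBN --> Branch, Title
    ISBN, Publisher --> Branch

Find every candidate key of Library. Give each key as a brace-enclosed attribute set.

Attributes never on any right-hand side: {ISBN} — every candidate key must contain it.
{AuthorID, ISBN}⁺ = {AuthorID, Branch, ISBN, Publisher, Title} — all of the relation — so {AuthorID, ISBN} is a candidate key.
{ISBN, Publisher}⁺ = {AuthorID, Branch, ISBN, Publisher, Title} — all of the relation — so {ISBN, Publisher} is a candidate key.
Any other superkey properly contains one of these, so there are no further candidate keys.

{AuthorID, ISBN}, {ISBN, Publisher}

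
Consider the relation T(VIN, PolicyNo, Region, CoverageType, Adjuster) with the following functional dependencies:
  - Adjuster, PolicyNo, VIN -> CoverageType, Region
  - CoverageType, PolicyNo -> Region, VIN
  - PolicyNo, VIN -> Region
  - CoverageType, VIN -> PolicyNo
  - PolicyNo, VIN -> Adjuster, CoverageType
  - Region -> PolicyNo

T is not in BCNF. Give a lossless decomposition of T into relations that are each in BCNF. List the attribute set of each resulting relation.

Candidate keys of the original relation: {CoverageType, PolicyNo}, {CoverageType, Region}, {CoverageType, VIN}, {PolicyNo, VIN}, {Region, VIN}.
Within {Adjuster, CoverageType, PolicyNo, Region, VIN}: {Region}⁺ ∩ {Adjuster, CoverageType, PolicyNo, Region, VIN} = {PolicyNo, Region}, not the whole set, so Region -> PolicyNo violates BCNF; decompose into {PolicyNo, Region} and {Adjuster, CoverageType, Region, VIN}.
{PolicyNo, Region} is in BCNF.
{Adjuster, CoverageType, Region, VIN} is in BCNF.

{Adjuster, CoverageType, Region, VIN}; {PolicyNo, Region}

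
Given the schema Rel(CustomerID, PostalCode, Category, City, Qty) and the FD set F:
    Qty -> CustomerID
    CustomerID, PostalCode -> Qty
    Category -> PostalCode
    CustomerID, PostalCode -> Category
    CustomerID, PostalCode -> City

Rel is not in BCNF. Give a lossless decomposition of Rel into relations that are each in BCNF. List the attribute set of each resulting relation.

{Category, City, Qty}; {Category, PostalCode}; {CustomerID, Qty}

Candidate keys of the original relation: {Category, CustomerID}, {Category, Qty}, {CustomerID, PostalCode}, {PostalCode, Qty}.
Within {Category, City, CustomerID, PostalCode, Qty}: {Qty}⁺ ∩ {Category, City, CustomerID, PostalCode, Qty} = {CustomerID, Qty}, not the whole set, so Qty -> CustomerID violates BCNF; decompose into {CustomerID, Qty} and {Category, City, PostalCode, Qty}.
{CustomerID, Qty} has no BCNF violation.
Within {Category, City, PostalCode, Qty}: {Category}⁺ ∩ {Category, City, PostalCode, Qty} = {Category, PostalCode}, not the whole set, so Category -> PostalCode violates BCNF; decompose into {Category, PostalCode} and {Category, City, Qty}.
{Category, PostalCode} has no BCNF violation.
{Category, City, Qty} has no BCNF violation.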